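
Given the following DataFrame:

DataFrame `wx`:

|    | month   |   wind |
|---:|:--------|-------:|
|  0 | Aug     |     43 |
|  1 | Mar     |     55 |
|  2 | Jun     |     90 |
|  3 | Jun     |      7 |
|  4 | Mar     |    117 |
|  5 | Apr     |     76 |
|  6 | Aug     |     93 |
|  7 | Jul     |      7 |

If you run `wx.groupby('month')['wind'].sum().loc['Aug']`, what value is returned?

group by month, sum of wind:
month
Apr     76
Aug    136
Jul      7
Jun     97
Mar    172
Name: wind, dtype: int64
Taking the value at index 'Aug' gives 136.

136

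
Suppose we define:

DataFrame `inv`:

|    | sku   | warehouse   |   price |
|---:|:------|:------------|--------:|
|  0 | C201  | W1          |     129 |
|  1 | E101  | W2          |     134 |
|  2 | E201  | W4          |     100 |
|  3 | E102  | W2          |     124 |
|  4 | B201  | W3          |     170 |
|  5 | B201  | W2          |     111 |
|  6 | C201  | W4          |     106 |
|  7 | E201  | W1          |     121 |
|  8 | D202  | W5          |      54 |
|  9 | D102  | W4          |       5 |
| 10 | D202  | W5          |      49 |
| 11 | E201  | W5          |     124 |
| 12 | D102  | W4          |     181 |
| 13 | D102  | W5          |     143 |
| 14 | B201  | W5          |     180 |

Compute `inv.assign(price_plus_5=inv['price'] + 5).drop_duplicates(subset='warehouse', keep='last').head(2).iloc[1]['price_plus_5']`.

add column price_plus_5 = inv['price'] + 5:
     sku warehouse  price  price_plus_5
0   C201        W1    129           134
1   E101        W2    134           139
2   E201        W4    100           105
3   E102        W2    124           129
4   B201        W3    170           175
5   B201        W2    111           116
6   C201        W4    106           111
7   E201        W1    121           126
8   D202        W5     54            59
9   D102        W4      5            10
10  D202        W5     49            54
11  E201        W5    124           129
12  D102        W4    181           186
13  D102        W5    143           148
14  B201        W5    180           185
drop duplicate warehouse (keep=last):
     sku warehouse  price  price_plus_5
4   B201        W3    170           175
5   B201        W2    111           116
7   E201        W1    121           126
12  D102        W4    181           186
14  B201        W5    180           185
take first 2 rows:
    sku warehouse  price  price_plus_5
4  B201        W3    170           175
5  B201        W2    111           116
So iloc[1]['price_plus_5'] = 116.

116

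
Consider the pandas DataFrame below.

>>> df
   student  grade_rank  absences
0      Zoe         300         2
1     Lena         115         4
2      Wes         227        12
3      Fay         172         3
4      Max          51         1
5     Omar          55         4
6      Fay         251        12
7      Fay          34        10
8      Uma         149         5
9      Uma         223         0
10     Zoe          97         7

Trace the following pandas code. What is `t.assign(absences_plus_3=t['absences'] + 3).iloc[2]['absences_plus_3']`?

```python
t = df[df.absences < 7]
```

filter rows where absences < 7:
  student  grade_rank  absences
0     Zoe         300         2
1    Lena         115         4
3     Fay         172         3
4     Max          51         1
5    Omar          55         4
8     Uma         149         5
9     Uma         223         0
add column absences_plus_3 = t['absences'] + 3:
  student  grade_rank  absences  absences_plus_3
0     Zoe         300         2                5
1    Lena         115         4                7
3     Fay         172         3                6
4     Max          51         1                4
5    Omar          55         4                7
8     Uma         149         5                8
9     Uma         223         0                3
Then the value at position 2, column 'absences_plus_3': 6

6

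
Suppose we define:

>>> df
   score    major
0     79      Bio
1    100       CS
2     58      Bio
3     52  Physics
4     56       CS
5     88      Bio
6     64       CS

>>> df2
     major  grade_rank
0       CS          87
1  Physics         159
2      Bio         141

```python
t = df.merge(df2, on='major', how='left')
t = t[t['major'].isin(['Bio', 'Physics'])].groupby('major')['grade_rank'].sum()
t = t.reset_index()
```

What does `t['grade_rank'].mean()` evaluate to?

291.0

merge on 'major' (how='left') → 7 rows:
   score    major  grade_rank
0     79      Bio         141
1    100       CS          87
2     58      Bio         141
3     52  Physics         159
4     56       CS          87
5     88      Bio         141
6     64       CS          87
filter rows where major in ['Bio', 'Physics']:
   score    major  grade_rank
0     79      Bio         141
2     58      Bio         141
3     52  Physics         159
5     88      Bio         141
group by major, sum of grade_rank:
major
Bio        423
Physics    159
Name: grade_rank, dtype: int64
reset_index():
     major  grade_rank
0      Bio         423
1  Physics         159
mean of column 'grade_rank' → 291.0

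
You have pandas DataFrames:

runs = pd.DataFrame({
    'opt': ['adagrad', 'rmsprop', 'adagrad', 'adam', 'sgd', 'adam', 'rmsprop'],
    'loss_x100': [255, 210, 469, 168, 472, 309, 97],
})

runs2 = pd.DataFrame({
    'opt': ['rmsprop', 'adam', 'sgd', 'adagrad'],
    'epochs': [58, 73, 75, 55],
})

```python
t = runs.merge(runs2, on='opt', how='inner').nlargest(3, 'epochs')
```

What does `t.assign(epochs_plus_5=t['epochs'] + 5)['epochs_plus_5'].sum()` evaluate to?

236

merge on 'opt' (how='inner') → 7 rows:
       opt  loss_x100  epochs
0  adagrad        255      55
1  rmsprop        210      58
2  adagrad        469      55
3     adam        168      73
4      sgd        472      75
5     adam        309      73
6  rmsprop         97      58
take 3 rows with largest epochs:
    opt  loss_x100  epochs
4   sgd        472      75
3  adam        168      73
5  adam        309      73
add column epochs_plus_5 = t['epochs'] + 5:
    opt  loss_x100  epochs  epochs_plus_5
4   sgd        472      75             80
3  adam        168      73             78
5  adam        309      73             78
Taking the sum of column 'epochs_plus_5' gives 236.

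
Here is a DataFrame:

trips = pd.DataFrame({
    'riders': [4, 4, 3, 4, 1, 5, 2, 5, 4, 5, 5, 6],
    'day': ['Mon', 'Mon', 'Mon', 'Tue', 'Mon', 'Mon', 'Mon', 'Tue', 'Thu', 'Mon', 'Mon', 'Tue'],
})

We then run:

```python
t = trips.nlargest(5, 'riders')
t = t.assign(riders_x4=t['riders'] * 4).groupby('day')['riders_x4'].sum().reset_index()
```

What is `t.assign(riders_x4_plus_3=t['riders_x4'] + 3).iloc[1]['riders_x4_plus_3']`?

take 5 rows with largest riders:
    riders  day
11       6  Tue
5        5  Mon
7        5  Tue
9        5  Mon
10       5  Mon
add column riders_x4 = t['riders'] * 4:
    riders  day  riders_x4
11       6  Tue         24
5        5  Mon         20
7        5  Tue         20
9        5  Mon         20
10       5  Mon         20
group by day, sum of riders_x4:
day
Mon    60
Tue    44
Name: riders_x4, dtype: int64
reset_index():
   day  riders_x4
0  Mon         60
1  Tue         44
add column riders_x4_plus_3 = t['riders_x4'] + 3:
   day  riders_x4  riders_x4_plus_3
0  Mon         60                63
1  Tue         44                47
Hence 47.

47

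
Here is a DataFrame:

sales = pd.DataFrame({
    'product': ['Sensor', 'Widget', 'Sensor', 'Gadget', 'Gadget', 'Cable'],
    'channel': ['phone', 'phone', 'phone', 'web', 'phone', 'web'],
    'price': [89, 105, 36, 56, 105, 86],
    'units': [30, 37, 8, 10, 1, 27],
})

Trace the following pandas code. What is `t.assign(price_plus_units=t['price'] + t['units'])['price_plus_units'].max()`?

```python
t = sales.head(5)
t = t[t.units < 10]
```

take first 5 rows:
  product channel  price  units
0  Sensor   phone     89     30
1  Widget   phone    105     37
2  Sensor   phone     36      8
3  Gadget     web     56     10
4  Gadget   phone    105      1
filter rows where units < 10:
  product channel  price  units
2  Sensor   phone     36      8
4  Gadget   phone    105      1
add column price_plus_units = t['price'] + t['units']:
  product channel  price  units  price_plus_units
2  Sensor   phone     36      8                44
4  Gadget   phone    105      1               106
So max() = 106.

106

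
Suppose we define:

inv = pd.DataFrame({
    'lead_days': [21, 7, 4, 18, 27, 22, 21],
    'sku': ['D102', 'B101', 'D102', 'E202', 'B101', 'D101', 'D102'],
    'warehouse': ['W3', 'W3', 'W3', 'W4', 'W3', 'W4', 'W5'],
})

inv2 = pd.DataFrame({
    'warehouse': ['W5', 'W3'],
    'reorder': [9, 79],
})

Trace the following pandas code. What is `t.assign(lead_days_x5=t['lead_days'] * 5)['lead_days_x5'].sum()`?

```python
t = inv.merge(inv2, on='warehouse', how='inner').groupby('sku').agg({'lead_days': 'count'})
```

25

merge on 'warehouse' (how='inner') → 5 rows:
   lead_days   sku warehouse  reorder
0         21  D102        W3       79
1          7  B101        W3       79
2          4  D102        W3       79
3         27  B101        W3       79
4         21  D102        W5        9
group by sku, count of lead_days:
      lead_days
sku            
B101          2
D102          3
add column lead_days_x5 = t['lead_days'] * 5:
      lead_days  lead_days_x5
sku                          
B101          2            10
D102          3            15
The sum of column 'lead_days_x5' is 25.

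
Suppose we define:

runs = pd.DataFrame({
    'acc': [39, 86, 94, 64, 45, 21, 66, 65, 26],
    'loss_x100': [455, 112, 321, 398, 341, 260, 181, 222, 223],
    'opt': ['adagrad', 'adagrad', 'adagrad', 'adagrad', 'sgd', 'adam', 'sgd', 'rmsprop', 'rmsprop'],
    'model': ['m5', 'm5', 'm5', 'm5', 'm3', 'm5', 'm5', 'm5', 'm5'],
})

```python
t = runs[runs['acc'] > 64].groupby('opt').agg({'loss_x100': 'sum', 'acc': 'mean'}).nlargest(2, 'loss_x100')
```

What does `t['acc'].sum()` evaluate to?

filter rows where acc > 64:
   acc  loss_x100      opt model
1   86        112  adagrad    m5
2   94        321  adagrad    m5
6   66        181      sgd    m5
7   65        222  rmsprop    m5
group by opt: sum(loss_x100), mean(acc):
         loss_x100   acc
opt                     
adagrad        433  90.0
rmsprop        222  65.0
sgd            181  66.0
take 2 rows with largest loss_x100:
         loss_x100   acc
opt                     
adagrad        433  90.0
rmsprop        222  65.0
The sum of column 'acc' is 155.0.

155.0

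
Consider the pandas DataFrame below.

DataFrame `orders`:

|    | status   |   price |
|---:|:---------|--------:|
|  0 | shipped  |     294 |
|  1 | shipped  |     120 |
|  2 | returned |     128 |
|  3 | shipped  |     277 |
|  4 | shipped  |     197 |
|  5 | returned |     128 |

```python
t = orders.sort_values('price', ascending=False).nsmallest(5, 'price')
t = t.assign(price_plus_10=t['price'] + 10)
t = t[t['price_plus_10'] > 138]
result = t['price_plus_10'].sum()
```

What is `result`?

494

sort by price descending:
     status  price
0   shipped    294
3   shipped    277
4   shipped    197
2  returned    128
5  returned    128
1   shipped    120
take 5 rows with smallest price:
     status  price
1   shipped    120
2  returned    128
5  returned    128
4   shipped    197
3   shipped    277
add column price_plus_10 = t['price'] + 10:
     status  price  price_plus_10
1   shipped    120            130
2  returned    128            138
5  returned    128            138
4   shipped    197            207
3   shipped    277            287
filter rows where price_plus_10 > 138:
    status  price  price_plus_10
4  shipped    197            207
3  shipped    277            287
sum of column 'price_plus_10' → 494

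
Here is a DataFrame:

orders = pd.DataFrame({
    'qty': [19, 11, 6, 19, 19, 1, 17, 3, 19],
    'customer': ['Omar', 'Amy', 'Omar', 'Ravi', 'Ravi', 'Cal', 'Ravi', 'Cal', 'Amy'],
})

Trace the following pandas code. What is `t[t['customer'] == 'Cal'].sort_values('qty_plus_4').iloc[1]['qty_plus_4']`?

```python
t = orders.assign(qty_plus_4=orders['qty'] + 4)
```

add column qty_plus_4 = orders['qty'] + 4:
   qty customer  qty_plus_4
0   19     Omar          23
1   11      Amy          15
2    6     Omar          10
3   19     Ravi          23
4   19     Ravi          23
5    1      Cal           5
6   17     Ravi          21
7    3      Cal           7
8   19      Amy          23
filter rows where customer == 'Cal':
   qty customer  qty_plus_4
5    1      Cal           5
7    3      Cal           7
sort by qty_plus_4:
   qty customer  qty_plus_4
5    1      Cal           5
7    3      Cal           7

7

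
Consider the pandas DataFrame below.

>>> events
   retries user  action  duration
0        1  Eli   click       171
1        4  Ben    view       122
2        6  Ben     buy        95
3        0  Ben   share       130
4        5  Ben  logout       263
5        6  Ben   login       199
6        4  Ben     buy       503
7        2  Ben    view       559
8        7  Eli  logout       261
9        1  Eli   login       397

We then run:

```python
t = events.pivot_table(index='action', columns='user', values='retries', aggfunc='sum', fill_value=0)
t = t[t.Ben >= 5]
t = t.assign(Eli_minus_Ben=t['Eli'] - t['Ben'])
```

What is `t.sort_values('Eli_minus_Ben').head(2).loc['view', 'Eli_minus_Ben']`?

-6

pivot: rows=action, cols=user, sum(retries):
user    Ben  Eli
action          
buy      10    0
click     0    1
login     6    1
logout    5    7
share     0    0
view      6    0
filter rows where Ben >= 5:
user    Ben  Eli
action          
buy      10    0
login     6    1
logout    5    7
view      6    0
add column Eli_minus_Ben = t['Eli'] - t['Ben']:
user    Ben  Eli  Eli_minus_Ben
action                         
buy      10    0            -10
login     6    1             -5
logout    5    7              2
view      6    0             -6
sort by Eli_minus_Ben:
user    Ben  Eli  Eli_minus_Ben
action                         
buy      10    0            -10
view      6    0             -6
login     6    1             -5
logout    5    7              2
take first 2 rows:
user    Ben  Eli  Eli_minus_Ben
action                         
buy      10    0            -10
view      6    0             -6
Hence -6.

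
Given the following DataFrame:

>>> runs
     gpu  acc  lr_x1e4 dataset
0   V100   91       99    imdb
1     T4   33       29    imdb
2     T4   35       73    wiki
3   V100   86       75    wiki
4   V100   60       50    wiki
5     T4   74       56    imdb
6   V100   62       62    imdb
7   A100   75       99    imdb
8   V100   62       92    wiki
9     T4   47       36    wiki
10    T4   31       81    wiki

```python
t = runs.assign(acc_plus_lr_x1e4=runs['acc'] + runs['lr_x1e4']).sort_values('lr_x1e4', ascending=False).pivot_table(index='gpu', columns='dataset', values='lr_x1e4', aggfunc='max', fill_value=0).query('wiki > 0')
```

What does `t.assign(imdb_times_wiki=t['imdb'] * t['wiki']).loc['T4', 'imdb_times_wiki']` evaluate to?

add column acc_plus_lr_x1e4 = runs['acc'] + runs['lr_x1e4']:
     gpu  acc  lr_x1e4 dataset  acc_plus_lr_x1e4
0   V100   91       99    imdb               190
1     T4   33       29    imdb                62
2     T4   35       73    wiki               108
3   V100   86       75    wiki               161
4   V100   60       50    wiki               110
5     T4   74       56    imdb               130
6   V100   62       62    imdb               124
7   A100   75       99    imdb               174
8   V100   62       92    wiki               154
9     T4   47       36    wiki                83
10    T4   31       81    wiki               112
sort by lr_x1e4 descending:
     gpu  acc  lr_x1e4 dataset  acc_plus_lr_x1e4
0   V100   91       99    imdb               190
7   A100   75       99    imdb               174
8   V100   62       92    wiki               154
10    T4   31       81    wiki               112
3   V100   86       75    wiki               161
2     T4   35       73    wiki               108
6   V100   62       62    imdb               124
5     T4   74       56    imdb               130
4   V100   60       50    wiki               110
9     T4   47       36    wiki                83
1     T4   33       29    imdb                62
pivot: rows=gpu, cols=dataset, max(lr_x1e4):
dataset  imdb  wiki
gpu                
A100       99     0
T4         56    81
V100       99    92
filter rows where wiki > 0:
dataset  imdb  wiki
gpu                
T4         56    81
V100       99    92
add column imdb_times_wiki = t['imdb'] * t['wiki']:
dataset  imdb  wiki  imdb_times_wiki
gpu                                 
T4         56    81             4536
V100       99    92             9108
So loc['T4', 'imdb_times_wiki'] = 4536.

4536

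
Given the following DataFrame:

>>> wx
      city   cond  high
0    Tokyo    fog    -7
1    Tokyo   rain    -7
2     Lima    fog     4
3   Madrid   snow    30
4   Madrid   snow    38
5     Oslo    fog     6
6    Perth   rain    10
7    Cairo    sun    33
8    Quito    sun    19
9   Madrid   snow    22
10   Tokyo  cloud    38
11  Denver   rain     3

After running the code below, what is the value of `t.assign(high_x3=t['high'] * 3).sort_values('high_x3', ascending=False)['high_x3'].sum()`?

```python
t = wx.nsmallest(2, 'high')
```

-42

take 2 rows with smallest high:
    city  cond  high
0  Tokyo   fog    -7
1  Tokyo  rain    -7
add column high_x3 = t['high'] * 3:
    city  cond  high  high_x3
0  Tokyo   fog    -7      -21
1  Tokyo  rain    -7      -21
sort by high_x3 descending:
    city  cond  high  high_x3
0  Tokyo   fog    -7      -21
1  Tokyo  rain    -7      -21
Finally, sum of column 'high_x3' = -42.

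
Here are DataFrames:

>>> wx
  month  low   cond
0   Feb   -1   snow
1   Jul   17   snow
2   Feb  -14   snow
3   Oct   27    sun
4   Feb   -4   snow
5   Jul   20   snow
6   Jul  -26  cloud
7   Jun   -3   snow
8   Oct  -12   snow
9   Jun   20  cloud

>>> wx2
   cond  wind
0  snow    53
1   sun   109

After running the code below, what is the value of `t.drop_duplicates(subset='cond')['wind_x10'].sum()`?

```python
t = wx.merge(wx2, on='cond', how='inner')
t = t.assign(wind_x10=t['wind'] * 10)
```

1620

merge on 'cond' (how='inner') → 8 rows:
  month  low  cond  wind
0   Feb   -1  snow    53
1   Jul   17  snow    53
2   Feb  -14  snow    53
3   Oct   27   sun   109
4   Feb   -4  snow    53
5   Jul   20  snow    53
6   Jun   -3  snow    53
7   Oct  -12  snow    53
add column wind_x10 = t['wind'] * 10:
  month  low  cond  wind  wind_x10
0   Feb   -1  snow    53       530
1   Jul   17  snow    53       530
2   Feb  -14  snow    53       530
3   Oct   27   sun   109      1090
4   Feb   -4  snow    53       530
5   Jul   20  snow    53       530
6   Jun   -3  snow    53       530
7   Oct  -12  snow    53       530
drop duplicate cond (keep=first):
  month  low  cond  wind  wind_x10
0   Feb   -1  snow    53       530
3   Oct   27   sun   109      1090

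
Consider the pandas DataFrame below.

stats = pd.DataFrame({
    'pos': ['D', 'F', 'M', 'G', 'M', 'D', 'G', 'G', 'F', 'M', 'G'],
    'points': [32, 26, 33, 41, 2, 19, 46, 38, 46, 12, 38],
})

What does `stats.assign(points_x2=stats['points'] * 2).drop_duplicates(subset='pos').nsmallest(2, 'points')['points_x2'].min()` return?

add column points_x2 = stats['points'] * 2:
   pos  points  points_x2
0    D      32         64
1    F      26         52
2    M      33         66
3    G      41         82
4    M       2          4
5    D      19         38
6    G      46         92
7    G      38         76
8    F      46         92
9    M      12         24
10   G      38         76
drop duplicate pos (keep=first):
  pos  points  points_x2
0   D      32         64
1   F      26         52
2   M      33         66
3   G      41         82
take 2 rows with smallest points:
  pos  points  points_x2
1   F      26         52
0   D      32         64

52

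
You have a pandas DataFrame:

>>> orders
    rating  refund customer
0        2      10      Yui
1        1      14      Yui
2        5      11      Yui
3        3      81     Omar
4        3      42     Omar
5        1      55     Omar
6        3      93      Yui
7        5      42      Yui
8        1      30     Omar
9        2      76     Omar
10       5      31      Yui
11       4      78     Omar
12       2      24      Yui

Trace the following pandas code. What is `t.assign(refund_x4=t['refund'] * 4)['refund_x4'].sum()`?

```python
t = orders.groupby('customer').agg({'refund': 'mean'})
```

369.904761905

group by customer, mean of refund:
             refund
customer           
Omar      60.333333
Yui       32.142857
add column refund_x4 = t['refund'] * 4:
             refund   refund_x4
customer                       
Omar      60.333333  241.333333
Yui       32.142857  128.571429
Then the sum of column 'refund_x4': 369.904761905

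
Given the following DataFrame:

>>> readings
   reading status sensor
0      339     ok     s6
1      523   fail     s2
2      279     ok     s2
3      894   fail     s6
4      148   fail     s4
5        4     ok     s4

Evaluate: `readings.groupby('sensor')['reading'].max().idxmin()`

group by sensor, max of reading:
sensor
s2    523
s4    148
s6    894
Name: reading, dtype: int64
So idxmin() = s4.

s4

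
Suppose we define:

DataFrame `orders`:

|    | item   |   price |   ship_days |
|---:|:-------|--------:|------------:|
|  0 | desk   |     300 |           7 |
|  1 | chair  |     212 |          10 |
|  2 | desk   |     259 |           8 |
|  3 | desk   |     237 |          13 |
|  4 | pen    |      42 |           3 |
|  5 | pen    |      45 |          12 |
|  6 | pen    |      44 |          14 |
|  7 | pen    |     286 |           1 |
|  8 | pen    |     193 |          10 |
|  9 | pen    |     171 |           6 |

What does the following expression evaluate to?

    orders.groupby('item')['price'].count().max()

6

group by item, count of price:
item
chair    1
desk     3
pen      6
Name: price, dtype: int64
Then the max of the resulting series: 6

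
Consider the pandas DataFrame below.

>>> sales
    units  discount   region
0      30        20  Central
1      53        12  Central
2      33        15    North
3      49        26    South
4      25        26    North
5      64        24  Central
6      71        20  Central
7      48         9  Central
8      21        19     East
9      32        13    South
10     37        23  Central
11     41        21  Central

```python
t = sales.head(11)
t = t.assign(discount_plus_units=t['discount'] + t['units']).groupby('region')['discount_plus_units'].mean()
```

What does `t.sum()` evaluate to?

take first 11 rows:
    units  discount   region
0      30        20  Central
1      53        12  Central
2      33        15    North
3      49        26    South
4      25        26    North
5      64        24  Central
6      71        20  Central
7      48         9  Central
8      21        19     East
9      32        13    South
10     37        23  Central
add column discount_plus_units = t['discount'] + t['units']:
    units  discount   region  discount_plus_units
0      30        20  Central                   50
1      53        12  Central                   65
2      33        15    North                   48
3      49        26    South                   75
4      25        26    North                   51
5      64        24  Central                   88
6      71        20  Central                   91
7      48         9  Central                   57
8      21        19     East                   40
9      32        13    South                   45
10     37        23  Central                   60
group by region, mean of discount_plus_units:
region
Central    68.5
East       40.0
North      49.5
South      60.0
Name: discount_plus_units, dtype: float64
Finally, sum of the resulting series = 218.0.

218.0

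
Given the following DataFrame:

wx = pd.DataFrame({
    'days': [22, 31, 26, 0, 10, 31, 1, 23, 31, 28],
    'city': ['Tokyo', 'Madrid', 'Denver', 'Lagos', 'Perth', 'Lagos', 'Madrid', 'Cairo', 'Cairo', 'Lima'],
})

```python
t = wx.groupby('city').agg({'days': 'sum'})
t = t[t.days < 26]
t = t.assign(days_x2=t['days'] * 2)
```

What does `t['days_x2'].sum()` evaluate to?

64

group by city, sum of days:
        days
city        
Cairo     54
Denver    26
Lagos     31
Lima      28
Madrid    32
Perth     10
Tokyo     22
filter rows where days < 26:
       days
city       
Perth    10
Tokyo    22
add column days_x2 = t['days'] * 2:
       days  days_x2
city                
Perth    10       20
Tokyo    22       44
Hence 64.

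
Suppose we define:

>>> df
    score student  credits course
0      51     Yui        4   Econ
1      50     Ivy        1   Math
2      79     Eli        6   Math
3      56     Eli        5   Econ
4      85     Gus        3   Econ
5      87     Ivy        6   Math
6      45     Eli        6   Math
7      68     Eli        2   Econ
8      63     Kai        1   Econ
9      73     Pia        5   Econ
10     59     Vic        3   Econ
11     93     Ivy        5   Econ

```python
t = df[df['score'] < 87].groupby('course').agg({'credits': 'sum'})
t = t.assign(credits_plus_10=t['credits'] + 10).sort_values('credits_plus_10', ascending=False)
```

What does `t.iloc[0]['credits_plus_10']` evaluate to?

33

filter rows where score < 87:
    score student  credits course
0      51     Yui        4   Econ
1      50     Ivy        1   Math
2      79     Eli        6   Math
3      56     Eli        5   Econ
4      85     Gus        3   Econ
6      45     Eli        6   Math
7      68     Eli        2   Econ
8      63     Kai        1   Econ
9      73     Pia        5   Econ
10     59     Vic        3   Econ
group by course, sum of credits:
        credits
course         
Econ         23
Math         13
add column credits_plus_10 = t['credits'] + 10:
        credits  credits_plus_10
course                          
Econ         23               33
Math         13               23
sort by credits_plus_10 descending:
        credits  credits_plus_10
course                          
Econ         23               33
Math         13               23
Hence 33.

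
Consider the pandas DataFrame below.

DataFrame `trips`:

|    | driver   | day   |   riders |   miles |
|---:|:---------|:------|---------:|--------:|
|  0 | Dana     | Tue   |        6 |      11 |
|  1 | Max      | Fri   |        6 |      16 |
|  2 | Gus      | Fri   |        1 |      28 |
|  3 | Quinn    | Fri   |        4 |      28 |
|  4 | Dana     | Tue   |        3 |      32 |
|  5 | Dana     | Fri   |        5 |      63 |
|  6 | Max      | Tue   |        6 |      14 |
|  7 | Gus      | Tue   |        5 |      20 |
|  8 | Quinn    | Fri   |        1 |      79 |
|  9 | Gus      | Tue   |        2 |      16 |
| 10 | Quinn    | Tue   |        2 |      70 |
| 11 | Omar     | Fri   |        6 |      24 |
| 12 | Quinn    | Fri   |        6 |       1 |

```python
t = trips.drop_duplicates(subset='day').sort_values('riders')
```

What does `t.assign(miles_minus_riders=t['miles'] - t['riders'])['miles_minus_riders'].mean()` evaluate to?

7.5

drop duplicate day (keep=first):
  driver  day  riders  miles
0   Dana  Tue       6     11
1    Max  Fri       6     16
sort by riders:
  driver  day  riders  miles
0   Dana  Tue       6     11
1    Max  Fri       6     16
add column miles_minus_riders = t['miles'] - t['riders']:
  driver  day  riders  miles  miles_minus_riders
0   Dana  Tue       6     11                   5
1    Max  Fri       6     16                  10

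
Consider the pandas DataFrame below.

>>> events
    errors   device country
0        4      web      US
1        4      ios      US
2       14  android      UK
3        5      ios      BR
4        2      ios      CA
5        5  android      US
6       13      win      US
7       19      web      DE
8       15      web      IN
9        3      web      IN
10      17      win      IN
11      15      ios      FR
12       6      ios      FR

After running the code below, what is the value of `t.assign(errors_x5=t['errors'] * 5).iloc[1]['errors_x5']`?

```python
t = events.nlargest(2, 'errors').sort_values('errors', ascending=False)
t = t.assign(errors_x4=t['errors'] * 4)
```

take 2 rows with largest errors:
    errors device country
7       19    web      DE
10      17    win      IN
sort by errors descending:
    errors device country
7       19    web      DE
10      17    win      IN
add column errors_x4 = t['errors'] * 4:
    errors device country  errors_x4
7       19    web      DE         76
10      17    win      IN         68
add column errors_x5 = t['errors'] * 5:
    errors device country  errors_x4  errors_x5
7       19    web      DE         76         95
10      17    win      IN         68         85
Hence 85.

85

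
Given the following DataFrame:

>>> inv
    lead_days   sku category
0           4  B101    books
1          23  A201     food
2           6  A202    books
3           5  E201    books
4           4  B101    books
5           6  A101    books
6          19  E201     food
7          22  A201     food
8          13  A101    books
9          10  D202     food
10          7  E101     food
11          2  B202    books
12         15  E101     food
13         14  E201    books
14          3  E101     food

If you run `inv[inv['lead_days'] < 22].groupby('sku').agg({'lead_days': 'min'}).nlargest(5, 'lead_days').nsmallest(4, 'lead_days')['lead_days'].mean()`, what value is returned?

filter rows where lead_days < 22:
    lead_days   sku category
0           4  B101    books
2           6  A202    books
3           5  E201    books
4           4  B101    books
5           6  A101    books
6          19  E201     food
8          13  A101    books
9          10  D202     food
10          7  E101     food
11          2  B202    books
12         15  E101     food
13         14  E201    books
14          3  E101     food
group by sku, min of lead_days:
      lead_days
sku            
A101          6
A202          6
B101          4
B202          2
D202         10
E101          3
E201          5
take 5 rows with largest lead_days:
      lead_days
sku            
D202         10
A101          6
A202          6
E201          5
B101          4
take 4 rows with smallest lead_days:
      lead_days
sku            
B101          4
E201          5
A101          6
A202          6
The mean of column 'lead_days' is 5.25.

5.25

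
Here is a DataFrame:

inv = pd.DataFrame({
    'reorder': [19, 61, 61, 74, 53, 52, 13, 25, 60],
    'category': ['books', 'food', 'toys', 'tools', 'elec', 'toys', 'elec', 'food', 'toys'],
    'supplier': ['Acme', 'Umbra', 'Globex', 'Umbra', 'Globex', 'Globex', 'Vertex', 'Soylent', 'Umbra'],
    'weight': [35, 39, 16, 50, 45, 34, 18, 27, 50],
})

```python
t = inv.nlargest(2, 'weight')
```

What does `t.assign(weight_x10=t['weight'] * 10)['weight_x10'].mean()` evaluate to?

take 2 rows with largest weight:
   reorder category supplier  weight
3       74    tools    Umbra      50
8       60     toys    Umbra      50
add column weight_x10 = t['weight'] * 10:
   reorder category supplier  weight  weight_x10
3       74    tools    Umbra      50         500
8       60     toys    Umbra      50         500

500.0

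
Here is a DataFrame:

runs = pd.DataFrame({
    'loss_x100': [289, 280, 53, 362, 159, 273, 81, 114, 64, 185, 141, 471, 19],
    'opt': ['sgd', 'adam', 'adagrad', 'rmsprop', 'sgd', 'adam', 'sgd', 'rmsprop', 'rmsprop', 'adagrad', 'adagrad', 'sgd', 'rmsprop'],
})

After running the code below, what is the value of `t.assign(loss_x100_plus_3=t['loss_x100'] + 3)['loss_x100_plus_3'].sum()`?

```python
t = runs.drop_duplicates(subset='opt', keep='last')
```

916

drop duplicate opt (keep=last):
    loss_x100      opt
5         273     adam
10        141  adagrad
11        471      sgd
12         19  rmsprop
add column loss_x100_plus_3 = t['loss_x100'] + 3:
    loss_x100      opt  loss_x100_plus_3
5         273     adam               276
10        141  adagrad               144
11        471      sgd               474
12         19  rmsprop                22
Taking the sum of column 'loss_x100_plus_3' gives 916.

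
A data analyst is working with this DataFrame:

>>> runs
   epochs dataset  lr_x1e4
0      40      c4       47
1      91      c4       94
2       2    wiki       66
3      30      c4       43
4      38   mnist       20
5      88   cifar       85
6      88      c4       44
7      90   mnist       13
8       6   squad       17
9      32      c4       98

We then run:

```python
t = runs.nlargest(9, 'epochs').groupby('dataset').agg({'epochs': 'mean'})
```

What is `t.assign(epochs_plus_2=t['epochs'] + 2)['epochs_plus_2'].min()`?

8.0

take 9 rows with largest epochs:
   epochs dataset  lr_x1e4
1      91      c4       94
7      90   mnist       13
5      88   cifar       85
6      88      c4       44
0      40      c4       47
4      38   mnist       20
9      32      c4       98
3      30      c4       43
8       6   squad       17
group by dataset, mean of epochs:
         epochs
dataset        
c4         56.2
cifar      88.0
mnist      64.0
squad       6.0
add column epochs_plus_2 = t['epochs'] + 2:
         epochs  epochs_plus_2
dataset                       
c4         56.2           58.2
cifar      88.0           90.0
mnist      64.0           66.0
squad       6.0            8.0
The min of column 'epochs_plus_2' is 8.0.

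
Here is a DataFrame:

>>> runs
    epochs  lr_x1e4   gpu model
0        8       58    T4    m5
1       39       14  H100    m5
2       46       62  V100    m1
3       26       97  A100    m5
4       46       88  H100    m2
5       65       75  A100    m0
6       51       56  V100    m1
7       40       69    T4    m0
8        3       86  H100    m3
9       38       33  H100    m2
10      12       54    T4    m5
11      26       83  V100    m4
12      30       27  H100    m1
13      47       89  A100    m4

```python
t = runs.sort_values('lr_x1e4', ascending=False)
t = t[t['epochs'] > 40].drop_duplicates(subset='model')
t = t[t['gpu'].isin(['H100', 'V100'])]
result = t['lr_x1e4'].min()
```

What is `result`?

sort by lr_x1e4 descending:
    epochs  lr_x1e4   gpu model
3       26       97  A100    m5
13      47       89  A100    m4
4       46       88  H100    m2
8        3       86  H100    m3
11      26       83  V100    m4
5       65       75  A100    m0
7       40       69    T4    m0
2       46       62  V100    m1
0        8       58    T4    m5
6       51       56  V100    m1
10      12       54    T4    m5
9       38       33  H100    m2
12      30       27  H100    m1
1       39       14  H100    m5
filter rows where epochs > 40:
    epochs  lr_x1e4   gpu model
13      47       89  A100    m4
4       46       88  H100    m2
5       65       75  A100    m0
2       46       62  V100    m1
6       51       56  V100    m1
drop duplicate model (keep=first):
    epochs  lr_x1e4   gpu model
13      47       89  A100    m4
4       46       88  H100    m2
5       65       75  A100    m0
2       46       62  V100    m1
filter rows where gpu in ['H100', 'V100']:
   epochs  lr_x1e4   gpu model
4      46       88  H100    m2
2      46       62  V100    m1
Then the min of column 'lr_x1e4': 62

62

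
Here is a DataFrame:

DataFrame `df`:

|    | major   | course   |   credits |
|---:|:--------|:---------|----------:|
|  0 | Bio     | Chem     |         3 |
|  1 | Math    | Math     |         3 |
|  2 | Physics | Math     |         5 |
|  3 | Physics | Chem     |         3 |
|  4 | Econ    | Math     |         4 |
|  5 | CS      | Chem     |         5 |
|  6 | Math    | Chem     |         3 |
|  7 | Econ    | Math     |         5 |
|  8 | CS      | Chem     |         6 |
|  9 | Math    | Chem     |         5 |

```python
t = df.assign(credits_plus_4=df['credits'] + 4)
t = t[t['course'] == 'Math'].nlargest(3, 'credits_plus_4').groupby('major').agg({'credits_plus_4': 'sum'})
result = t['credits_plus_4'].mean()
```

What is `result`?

add column credits_plus_4 = df['credits'] + 4:
     major course  credits  credits_plus_4
0      Bio   Chem        3               7
1     Math   Math        3               7
2  Physics   Math        5               9
3  Physics   Chem        3               7
4     Econ   Math        4               8
5       CS   Chem        5               9
6     Math   Chem        3               7
7     Econ   Math        5               9
8       CS   Chem        6              10
9     Math   Chem        5               9
filter rows where course == 'Math':
     major course  credits  credits_plus_4
1     Math   Math        3               7
2  Physics   Math        5               9
4     Econ   Math        4               8
7     Econ   Math        5               9
take 3 rows with largest credits_plus_4:
     major course  credits  credits_plus_4
2  Physics   Math        5               9
7     Econ   Math        5               9
4     Econ   Math        4               8
group by major, sum of credits_plus_4:
         credits_plus_4
major                  
Econ                 17
Physics               9

13.0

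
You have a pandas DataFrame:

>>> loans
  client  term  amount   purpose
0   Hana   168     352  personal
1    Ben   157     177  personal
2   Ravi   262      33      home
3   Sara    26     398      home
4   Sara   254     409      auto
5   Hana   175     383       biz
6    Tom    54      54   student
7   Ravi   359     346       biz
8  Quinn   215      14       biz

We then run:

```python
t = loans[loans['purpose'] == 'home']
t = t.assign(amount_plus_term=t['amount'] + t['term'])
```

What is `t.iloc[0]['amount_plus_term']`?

filter rows where purpose == 'home':
  client  term  amount purpose
2   Ravi   262      33    home
3   Sara    26     398    home
add column amount_plus_term = t['amount'] + t['term']:
  client  term  amount purpose  amount_plus_term
2   Ravi   262      33    home               295
3   Sara    26     398    home               424
The value at position 0, column 'amount_plus_term' is 295.

295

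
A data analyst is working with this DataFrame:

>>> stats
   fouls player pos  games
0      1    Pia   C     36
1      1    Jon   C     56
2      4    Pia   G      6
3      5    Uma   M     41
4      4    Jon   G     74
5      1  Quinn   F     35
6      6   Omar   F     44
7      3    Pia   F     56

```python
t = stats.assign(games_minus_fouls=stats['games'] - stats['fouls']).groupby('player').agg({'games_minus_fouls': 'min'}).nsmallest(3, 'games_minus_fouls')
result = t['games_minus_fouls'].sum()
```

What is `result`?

72

add column games_minus_fouls = stats['games'] - stats['fouls']:
   fouls player pos  games  games_minus_fouls
0      1    Pia   C     36                 35
1      1    Jon   C     56                 55
2      4    Pia   G      6                  2
3      5    Uma   M     41                 36
4      4    Jon   G     74                 70
5      1  Quinn   F     35                 34
6      6   Omar   F     44                 38
7      3    Pia   F     56                 53
group by player, min of games_minus_fouls:
        games_minus_fouls
player                   
Jon                    55
Omar                   38
Pia                     2
Quinn                  34
Uma                    36
take 3 rows with smallest games_minus_fouls:
        games_minus_fouls
player                   
Pia                     2
Quinn                  34
Uma                    36
sum of column 'games_minus_fouls' → 72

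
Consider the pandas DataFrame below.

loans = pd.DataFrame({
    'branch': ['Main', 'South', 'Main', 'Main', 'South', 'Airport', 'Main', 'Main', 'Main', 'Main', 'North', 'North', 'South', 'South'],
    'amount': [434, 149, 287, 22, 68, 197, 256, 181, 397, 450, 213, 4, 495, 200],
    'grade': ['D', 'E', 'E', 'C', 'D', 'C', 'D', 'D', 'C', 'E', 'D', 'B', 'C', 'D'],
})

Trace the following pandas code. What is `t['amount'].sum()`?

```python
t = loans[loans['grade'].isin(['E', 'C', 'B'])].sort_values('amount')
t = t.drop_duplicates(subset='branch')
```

filter rows where grade in ['E', 'C', 'B']:
     branch  amount grade
1     South     149     E
2      Main     287     E
3      Main      22     C
5   Airport     197     C
8      Main     397     C
9      Main     450     E
11    North       4     B
12    South     495     C
sort by amount:
     branch  amount grade
11    North       4     B
3      Main      22     C
1     South     149     E
5   Airport     197     C
2      Main     287     E
8      Main     397     C
9      Main     450     E
12    South     495     C
drop duplicate branch (keep=first):
     branch  amount grade
11    North       4     B
3      Main      22     C
1     South     149     E
5   Airport     197     C

372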